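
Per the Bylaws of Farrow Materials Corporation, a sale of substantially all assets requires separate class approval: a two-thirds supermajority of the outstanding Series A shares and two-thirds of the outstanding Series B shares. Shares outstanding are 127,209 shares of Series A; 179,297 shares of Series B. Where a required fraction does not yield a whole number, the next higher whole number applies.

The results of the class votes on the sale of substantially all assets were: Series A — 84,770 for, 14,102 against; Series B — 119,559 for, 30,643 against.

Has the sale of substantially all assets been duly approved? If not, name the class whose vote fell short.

Series A: 2/3 of 127209 = 84806; 84,806 required, 84,770 in favor — not approved.
Series B: 2/3 of 179297 = 119531.33, rounded up to 119532; 119,532 required, 119,559 in favor — approved.

Not approved — the Series A shares did not give the required vote.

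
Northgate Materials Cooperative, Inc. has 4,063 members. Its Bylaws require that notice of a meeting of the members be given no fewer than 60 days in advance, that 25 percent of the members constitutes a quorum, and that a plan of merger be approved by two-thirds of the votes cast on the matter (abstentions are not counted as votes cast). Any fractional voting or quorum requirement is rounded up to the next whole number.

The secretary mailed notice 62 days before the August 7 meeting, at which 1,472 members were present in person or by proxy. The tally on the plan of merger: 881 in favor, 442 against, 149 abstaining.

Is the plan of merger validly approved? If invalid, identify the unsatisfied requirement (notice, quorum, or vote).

Invalid — vote requirement not satisfied.

Notice: 62 days given; 60 required. Satisfied.
Quorum: 25% of 4,063 = 1,015.75, rounded up to 1,016; 1,472 present. Satisfied.
Vote: requires two-thirds of the votes cast (1,472 − 149 abstaining = 1,323); 2/3 of 1323 = 882, so 882 needed; 881 in favor. Not satisfied.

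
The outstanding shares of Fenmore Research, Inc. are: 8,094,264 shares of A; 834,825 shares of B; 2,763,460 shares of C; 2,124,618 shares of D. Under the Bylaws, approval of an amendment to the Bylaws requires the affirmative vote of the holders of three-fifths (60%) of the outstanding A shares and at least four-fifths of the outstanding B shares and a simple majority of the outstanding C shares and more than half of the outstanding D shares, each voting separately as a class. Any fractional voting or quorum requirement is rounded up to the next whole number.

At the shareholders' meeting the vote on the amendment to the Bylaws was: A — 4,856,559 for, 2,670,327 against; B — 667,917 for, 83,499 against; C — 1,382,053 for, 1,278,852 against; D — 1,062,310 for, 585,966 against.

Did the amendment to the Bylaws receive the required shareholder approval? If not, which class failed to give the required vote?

Approved — every class gave the required vote.

A: 3/5 of 8094264 = 4856558.40, rounded up to 4856559; 4,856,559 required, 4,856,559 in favor — approved.
B: 4/5 of 834825 = 667860; 667,860 required, 667,917 in favor — approved.
C: a majority of 2763460 is 1381731; 1,381,731 required, 1,382,053 in favor — approved.
D: a majority of 2124618 is 1062310; 1,062,310 required, 1,062,310 in favor — approved.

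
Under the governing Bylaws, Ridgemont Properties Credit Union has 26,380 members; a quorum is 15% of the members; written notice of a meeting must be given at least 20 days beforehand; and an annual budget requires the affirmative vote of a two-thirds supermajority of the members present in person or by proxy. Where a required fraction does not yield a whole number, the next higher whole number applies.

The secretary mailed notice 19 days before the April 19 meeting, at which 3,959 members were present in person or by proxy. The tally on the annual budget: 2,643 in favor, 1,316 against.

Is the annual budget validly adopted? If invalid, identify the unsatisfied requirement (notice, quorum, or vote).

Invalid — notice requirement not satisfied.

Notice: 19 days given; 20 required. Not satisfied.
Quorum: 15% of 26,380 = 3,957; 3,959 present. Satisfied.
Vote: requires two-thirds of those present (3,959); 2/3 of 3959 = 2639.33, rounded up to 2640, so 2,640 needed; 2,643 in favor. Satisfied.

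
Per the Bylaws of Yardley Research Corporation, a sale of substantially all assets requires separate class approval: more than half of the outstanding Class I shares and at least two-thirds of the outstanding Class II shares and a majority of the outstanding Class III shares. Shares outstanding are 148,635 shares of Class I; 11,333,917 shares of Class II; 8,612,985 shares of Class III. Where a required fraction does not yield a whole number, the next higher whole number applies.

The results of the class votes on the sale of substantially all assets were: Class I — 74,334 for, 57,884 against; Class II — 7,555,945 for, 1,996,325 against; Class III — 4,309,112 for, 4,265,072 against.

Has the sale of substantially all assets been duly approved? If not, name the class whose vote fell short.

Class I: a majority of 148635 is 74318; 74,318 required, 74,334 in favor — approved.
Class II: 2/3 of 11333917 = 7555944.67, rounded up to 7555945; 7,555,945 required, 7,555,945 in favor — approved.
Class III: a majority of 8612985 is 4306493; 4,306,493 required, 4,309,112 in favor — approved.

Approved — every class gave the required vote.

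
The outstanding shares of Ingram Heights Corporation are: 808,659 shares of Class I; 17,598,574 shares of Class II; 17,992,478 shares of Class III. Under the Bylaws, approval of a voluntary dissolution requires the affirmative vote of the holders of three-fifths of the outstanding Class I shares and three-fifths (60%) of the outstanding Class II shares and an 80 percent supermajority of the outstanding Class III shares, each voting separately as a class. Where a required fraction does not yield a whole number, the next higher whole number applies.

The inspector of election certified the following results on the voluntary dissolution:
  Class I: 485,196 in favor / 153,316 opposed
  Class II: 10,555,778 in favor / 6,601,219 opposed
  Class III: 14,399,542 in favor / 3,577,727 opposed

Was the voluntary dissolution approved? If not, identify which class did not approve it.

Not approved — the Class II shares did not give the required vote.

Class I: 3/5 of 808659 = 485195.40, rounded up to 485196; 485,196 required, 485,196 in favor — approved.
Class II: 3/5 of 17598574 = 10559144.40, rounded up to 10559145; 10,559,145 required, 10,555,778 in favor — not approved.
Class III: 4/5 of 17992478 = 14393982.40, rounded up to 14393983; 14,393,983 required, 14,399,542 in favor — approved.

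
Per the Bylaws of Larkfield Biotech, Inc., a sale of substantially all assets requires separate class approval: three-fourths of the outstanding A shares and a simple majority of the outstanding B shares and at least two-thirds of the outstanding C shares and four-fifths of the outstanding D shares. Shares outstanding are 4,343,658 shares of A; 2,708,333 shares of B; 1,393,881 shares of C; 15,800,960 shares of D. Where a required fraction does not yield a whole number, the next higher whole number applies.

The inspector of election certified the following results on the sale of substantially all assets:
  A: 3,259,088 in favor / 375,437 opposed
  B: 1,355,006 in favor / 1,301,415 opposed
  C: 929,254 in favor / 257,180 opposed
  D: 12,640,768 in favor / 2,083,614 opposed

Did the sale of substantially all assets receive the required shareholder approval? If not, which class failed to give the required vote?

A: 3/4 of 4343658 = 3257743.50, rounded up to 3257744; 3,257,744 required, 3,259,088 in favor — approved.
B: a majority of 2708333 is 1354167; 1,354,167 required, 1,355,006 in favor — approved.
C: 2/3 of 1393881 = 929254; 929,254 required, 929,254 in favor — approved.
D: 4/5 of 15800960 = 12640768; 12,640,768 required, 12,640,768 in favor — approved.

Approved — every class gave the required vote.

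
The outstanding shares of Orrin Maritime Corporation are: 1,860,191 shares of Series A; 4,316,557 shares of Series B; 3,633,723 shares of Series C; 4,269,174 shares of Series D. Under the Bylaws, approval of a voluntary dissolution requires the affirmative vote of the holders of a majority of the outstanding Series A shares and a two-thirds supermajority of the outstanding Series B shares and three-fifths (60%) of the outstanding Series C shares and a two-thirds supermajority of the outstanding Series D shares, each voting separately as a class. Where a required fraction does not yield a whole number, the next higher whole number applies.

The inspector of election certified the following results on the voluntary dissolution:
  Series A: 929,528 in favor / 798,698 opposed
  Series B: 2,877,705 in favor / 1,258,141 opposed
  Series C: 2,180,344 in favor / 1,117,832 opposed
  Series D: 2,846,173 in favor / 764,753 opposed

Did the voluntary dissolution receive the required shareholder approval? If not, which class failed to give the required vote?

Series A: a majority of 1860191 is 930096; 930,096 required, 929,528 in favor — not approved.
Series B: 2/3 of 4316557 = 2877704.67, rounded up to 2877705; 2,877,705 required, 2,877,705 in favor — approved.
Series C: 3/5 of 3633723 = 2180233.80, rounded up to 2180234; 2,180,234 required, 2,180,344 in favor — approved.
Series D: 2/3 of 4269174 = 2846116; 2,846,116 required, 2,846,173 in favor — approved.

Not approved — the Series A shares did not give the required vote.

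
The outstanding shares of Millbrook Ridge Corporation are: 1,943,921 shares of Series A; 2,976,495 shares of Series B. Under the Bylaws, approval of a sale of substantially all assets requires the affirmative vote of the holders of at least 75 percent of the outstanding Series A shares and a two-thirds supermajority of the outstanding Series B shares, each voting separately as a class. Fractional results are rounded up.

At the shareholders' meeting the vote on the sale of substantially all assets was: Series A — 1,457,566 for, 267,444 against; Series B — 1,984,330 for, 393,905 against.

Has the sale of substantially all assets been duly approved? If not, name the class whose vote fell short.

Not approved — the Series A shares did not give the required vote.

Series A: 3/4 of 1943921 = 1457940.75, rounded up to 1457941; 1,457,941 required, 1,457,566 in favor — not approved.
Series B: 2/3 of 2976495 = 1984330; 1,984,330 required, 1,984,330 in favor — approved.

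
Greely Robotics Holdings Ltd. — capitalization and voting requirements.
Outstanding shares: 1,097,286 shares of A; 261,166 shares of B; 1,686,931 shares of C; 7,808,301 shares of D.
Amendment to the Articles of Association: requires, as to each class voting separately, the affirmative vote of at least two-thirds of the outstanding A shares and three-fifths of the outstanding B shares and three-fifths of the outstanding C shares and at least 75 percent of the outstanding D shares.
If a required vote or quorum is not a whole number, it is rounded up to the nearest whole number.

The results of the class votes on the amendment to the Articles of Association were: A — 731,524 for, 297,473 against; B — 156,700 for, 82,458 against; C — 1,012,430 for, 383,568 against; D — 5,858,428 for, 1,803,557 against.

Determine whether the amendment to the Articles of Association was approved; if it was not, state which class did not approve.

Approved — every class gave the required vote.

A: 2/3 of 1097286 = 731524; 731,524 required, 731,524 in favor — approved.
B: 3/5 of 261166 = 156699.60, rounded up to 156700; 156,700 required, 156,700 in favor — approved.
C: 3/5 of 1686931 = 1012158.60, rounded up to 1012159; 1,012,159 required, 1,012,430 in favor — approved.
D: 3/4 of 7808301 = 5856225.75, rounded up to 5856226; 5,856,226 required, 5,858,428 in favor — approved.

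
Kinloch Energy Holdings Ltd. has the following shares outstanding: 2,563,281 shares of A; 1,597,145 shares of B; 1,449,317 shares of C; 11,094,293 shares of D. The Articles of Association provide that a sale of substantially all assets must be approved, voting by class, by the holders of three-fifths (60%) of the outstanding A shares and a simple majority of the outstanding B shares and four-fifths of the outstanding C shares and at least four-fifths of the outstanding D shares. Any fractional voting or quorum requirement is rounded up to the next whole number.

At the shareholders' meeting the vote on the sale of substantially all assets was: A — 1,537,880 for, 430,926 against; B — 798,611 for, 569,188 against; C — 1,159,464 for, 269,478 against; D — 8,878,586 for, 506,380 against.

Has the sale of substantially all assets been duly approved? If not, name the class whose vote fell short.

Not approved — the A shares did not give the required vote.

A: 3/5 of 2563281 = 1537968.60, rounded up to 1537969; 1,537,969 required, 1,537,880 in favor — not approved.
B: a majority of 1597145 is 798573; 798,573 required, 798,611 in favor — approved.
C: 4/5 of 1449317 = 1159453.60, rounded up to 1159454; 1,159,454 required, 1,159,464 in favor — approved.
D: 4/5 of 11094293 = 8875434.40, rounded up to 8875435; 8,875,435 required, 8,878,586 in favor — approved.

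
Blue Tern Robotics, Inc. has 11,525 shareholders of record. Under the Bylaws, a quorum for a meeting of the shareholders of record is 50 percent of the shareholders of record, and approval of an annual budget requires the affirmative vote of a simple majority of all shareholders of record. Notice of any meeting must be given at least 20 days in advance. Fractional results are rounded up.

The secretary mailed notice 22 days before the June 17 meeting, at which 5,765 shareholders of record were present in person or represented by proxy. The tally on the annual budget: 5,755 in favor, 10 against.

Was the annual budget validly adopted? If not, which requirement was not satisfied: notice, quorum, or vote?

Notice: 22 days given; 20 required. Satisfied.
Quorum: 50% of 11,525 = 5,762.50, rounded up to 5,763; 5,765 present. Satisfied.
Vote: requires a majority of all shareholders of record (11,525); a majority of 11525 is 5763, so 5,763 needed; 5,755 in favor. Not satisfied.

Invalid — vote requirement not satisfied.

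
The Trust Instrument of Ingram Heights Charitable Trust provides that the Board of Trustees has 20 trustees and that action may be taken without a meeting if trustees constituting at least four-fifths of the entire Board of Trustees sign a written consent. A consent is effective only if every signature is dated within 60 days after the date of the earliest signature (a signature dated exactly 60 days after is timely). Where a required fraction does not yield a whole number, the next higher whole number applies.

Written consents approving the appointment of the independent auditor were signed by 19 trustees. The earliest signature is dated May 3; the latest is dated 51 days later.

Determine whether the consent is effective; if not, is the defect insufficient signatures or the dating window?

Signatures required: at least four-fifths of 20 — 4/5 of 20 = 16, so 16 needed; 19 signed. Sufficient.
Dating window: the latest signature is 51 days after the earliest; the limit is 60 days. Within the window.

Effective — both the signature and dating-window requirements are satisfied.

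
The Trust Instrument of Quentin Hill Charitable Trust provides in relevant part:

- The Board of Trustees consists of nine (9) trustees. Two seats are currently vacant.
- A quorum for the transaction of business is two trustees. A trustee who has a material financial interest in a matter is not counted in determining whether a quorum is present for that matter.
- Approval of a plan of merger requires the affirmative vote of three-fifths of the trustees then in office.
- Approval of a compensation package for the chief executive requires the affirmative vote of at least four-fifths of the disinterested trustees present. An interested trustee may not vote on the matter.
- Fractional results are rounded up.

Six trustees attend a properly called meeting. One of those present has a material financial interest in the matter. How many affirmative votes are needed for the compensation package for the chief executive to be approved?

The compensation package for the chief executive requires four-fifths of the disinterested trustees present (6 − 1 = 5).
4/5 of 5 = 4.

4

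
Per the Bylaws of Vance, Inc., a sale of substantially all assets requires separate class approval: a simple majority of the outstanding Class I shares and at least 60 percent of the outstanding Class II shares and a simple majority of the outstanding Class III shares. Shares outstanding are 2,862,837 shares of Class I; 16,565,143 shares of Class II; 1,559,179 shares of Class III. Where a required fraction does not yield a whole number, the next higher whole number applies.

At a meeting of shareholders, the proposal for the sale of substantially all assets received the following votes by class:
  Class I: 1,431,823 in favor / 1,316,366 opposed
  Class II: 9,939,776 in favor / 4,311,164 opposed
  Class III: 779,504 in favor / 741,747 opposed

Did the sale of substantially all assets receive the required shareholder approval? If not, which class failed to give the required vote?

Not approved — the Class III shares did not give the required vote.

Class I: a majority of 2862837 is 1431419; 1,431,419 required, 1,431,823 in favor — approved.
Class II: 3/5 of 16565143 = 9939085.80, rounded up to 9939086; 9,939,086 required, 9,939,776 in favor — approved.
Class III: a majority of 1559179 is 779590; 779,590 required, 779,504 in favor — not approved.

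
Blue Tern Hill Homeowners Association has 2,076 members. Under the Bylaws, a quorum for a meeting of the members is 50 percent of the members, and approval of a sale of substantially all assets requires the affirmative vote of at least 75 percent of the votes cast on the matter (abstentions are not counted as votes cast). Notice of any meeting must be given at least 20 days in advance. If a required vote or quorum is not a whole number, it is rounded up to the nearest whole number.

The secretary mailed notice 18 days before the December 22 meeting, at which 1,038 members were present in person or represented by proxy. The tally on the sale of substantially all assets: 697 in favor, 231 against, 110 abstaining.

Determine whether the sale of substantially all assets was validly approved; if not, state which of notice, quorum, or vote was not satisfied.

Invalid — notice requirement not satisfied.

Notice: 18 days given; 20 required. Not satisfied.
Quorum: 50% of 2,076 = 1,038; 1,038 present. Satisfied.
Vote: requires three-fourths of the votes cast (1,038 − 110 abstaining = 928); 3/4 of 928 = 696, so 696 needed; 697 in favor. Satisfied.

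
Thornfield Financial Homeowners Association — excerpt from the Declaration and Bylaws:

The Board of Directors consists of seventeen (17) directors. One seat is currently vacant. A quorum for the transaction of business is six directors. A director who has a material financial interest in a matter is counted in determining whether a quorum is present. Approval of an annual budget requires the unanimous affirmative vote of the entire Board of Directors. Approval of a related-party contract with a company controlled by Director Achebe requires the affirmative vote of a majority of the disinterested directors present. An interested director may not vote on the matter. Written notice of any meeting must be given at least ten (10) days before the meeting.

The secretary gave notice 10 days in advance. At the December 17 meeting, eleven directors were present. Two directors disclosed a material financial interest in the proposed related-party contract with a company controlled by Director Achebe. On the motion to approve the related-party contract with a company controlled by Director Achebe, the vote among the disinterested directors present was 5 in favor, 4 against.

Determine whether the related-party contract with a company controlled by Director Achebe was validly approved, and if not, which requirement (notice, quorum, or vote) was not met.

Valid — all requirements satisfied.

Notice: 10 days given; 10 required (10 ≥ 10). Satisfied.
Quorum: 11 present (interested directors count toward quorum); quorum is 6. Satisfied.
Vote: the related-party contract with a company controlled by Director Achebe requires a majority of the disinterested directors present (11 − 2 = 9). A majority of 9 is 5, so 5 affirmative votes are needed; 5 voted in favor. Satisfied.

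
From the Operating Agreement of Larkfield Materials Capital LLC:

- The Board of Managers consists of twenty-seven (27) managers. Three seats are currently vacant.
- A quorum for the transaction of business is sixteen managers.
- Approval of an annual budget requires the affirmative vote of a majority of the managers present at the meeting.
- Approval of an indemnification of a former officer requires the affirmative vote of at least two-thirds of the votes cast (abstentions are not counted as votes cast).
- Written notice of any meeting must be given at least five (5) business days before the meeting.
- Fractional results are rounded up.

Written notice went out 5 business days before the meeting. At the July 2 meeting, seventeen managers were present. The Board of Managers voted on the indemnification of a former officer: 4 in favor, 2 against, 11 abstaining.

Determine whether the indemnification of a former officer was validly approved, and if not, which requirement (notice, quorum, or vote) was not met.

Notice: 5 business days given; 5 required (5 ≥ 5). Satisfied.
Quorum: 17 present; quorum is 16. Satisfied.
Vote: the indemnification of a former officer requires two-thirds of the votes cast (17 present − 11 abstaining = 6). 2/3 of 6 = 4, so 4 affirmative votes are needed; 4 voted in favor. Satisfied.

Valid — all requirements satisfied.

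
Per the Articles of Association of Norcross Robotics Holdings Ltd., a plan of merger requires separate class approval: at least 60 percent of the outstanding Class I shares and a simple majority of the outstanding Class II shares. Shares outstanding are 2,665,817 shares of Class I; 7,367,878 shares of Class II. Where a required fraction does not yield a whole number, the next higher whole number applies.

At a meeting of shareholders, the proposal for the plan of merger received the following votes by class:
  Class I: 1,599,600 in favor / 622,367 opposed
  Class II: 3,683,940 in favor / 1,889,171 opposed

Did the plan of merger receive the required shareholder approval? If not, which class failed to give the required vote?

Class I: 3/5 of 2665817 = 1599490.20, rounded up to 1599491; 1,599,491 required, 1,599,600 in favor — approved.
Class II: a majority of 7367878 is 3683940; 3,683,940 required, 3,683,940 in favor — approved.

Approved — every class gave the required vote.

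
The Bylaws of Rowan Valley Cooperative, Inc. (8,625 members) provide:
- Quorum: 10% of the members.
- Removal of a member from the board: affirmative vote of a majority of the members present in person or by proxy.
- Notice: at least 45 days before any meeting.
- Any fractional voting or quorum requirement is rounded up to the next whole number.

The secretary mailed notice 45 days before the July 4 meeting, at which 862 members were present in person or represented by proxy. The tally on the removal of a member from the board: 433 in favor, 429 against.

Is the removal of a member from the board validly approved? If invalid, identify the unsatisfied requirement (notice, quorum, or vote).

Invalid — quorum requirement not satisfied.

Notice: 45 days given; 45 required. Satisfied.
Quorum: 10% of 8,625 = 862.50, rounded up to 863; 862 present. Not satisfied.
Vote: requires a majority of those present (862); a majority of 862 is 432, so 432 needed; 433 in favor. Satisfied.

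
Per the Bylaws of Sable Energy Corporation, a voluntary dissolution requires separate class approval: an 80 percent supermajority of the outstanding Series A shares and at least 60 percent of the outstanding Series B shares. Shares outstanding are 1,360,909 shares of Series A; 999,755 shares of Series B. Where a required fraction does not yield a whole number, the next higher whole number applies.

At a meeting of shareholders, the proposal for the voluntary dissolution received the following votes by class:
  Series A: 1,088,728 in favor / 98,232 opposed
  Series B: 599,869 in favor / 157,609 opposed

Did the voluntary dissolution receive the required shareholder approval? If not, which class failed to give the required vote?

Series A: 4/5 of 1360909 = 1088727.20, rounded up to 1088728; 1,088,728 required, 1,088,728 in favor — approved.
Series B: 3/5 of 999755 = 599853; 599,853 required, 599,869 in favor — approved.

Approved — every class gave the required vote.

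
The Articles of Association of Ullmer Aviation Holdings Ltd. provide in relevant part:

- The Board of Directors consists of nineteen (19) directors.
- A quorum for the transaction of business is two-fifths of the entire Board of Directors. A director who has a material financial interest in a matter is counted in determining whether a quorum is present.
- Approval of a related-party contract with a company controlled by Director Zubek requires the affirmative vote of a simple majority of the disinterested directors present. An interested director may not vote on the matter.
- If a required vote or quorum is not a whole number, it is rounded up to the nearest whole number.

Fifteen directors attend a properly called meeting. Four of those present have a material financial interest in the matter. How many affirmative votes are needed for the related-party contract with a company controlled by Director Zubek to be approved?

6

The related-party contract with a company controlled by Director Zubek requires a majority of the disinterested directors present (15 − 4 = 11).
A majority of 11 is 6.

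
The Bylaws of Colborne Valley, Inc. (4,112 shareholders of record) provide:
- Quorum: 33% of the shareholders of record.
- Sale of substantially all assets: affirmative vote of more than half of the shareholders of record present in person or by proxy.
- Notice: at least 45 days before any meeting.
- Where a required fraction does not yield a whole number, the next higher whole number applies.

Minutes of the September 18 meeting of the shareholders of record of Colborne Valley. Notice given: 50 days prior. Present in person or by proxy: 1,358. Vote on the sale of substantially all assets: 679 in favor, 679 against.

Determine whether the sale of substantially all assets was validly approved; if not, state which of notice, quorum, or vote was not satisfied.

Notice: 50 days given; 45 required. Satisfied.
Quorum: 33% of 4,112 = 1,356.96, rounded up to 1,357; 1,358 present. Satisfied.
Vote: requires a majority of those present (1,358); a majority of 1358 is 680, so 680 needed; 679 in favor. Not satisfied.

Invalid — vote requirement not satisfied.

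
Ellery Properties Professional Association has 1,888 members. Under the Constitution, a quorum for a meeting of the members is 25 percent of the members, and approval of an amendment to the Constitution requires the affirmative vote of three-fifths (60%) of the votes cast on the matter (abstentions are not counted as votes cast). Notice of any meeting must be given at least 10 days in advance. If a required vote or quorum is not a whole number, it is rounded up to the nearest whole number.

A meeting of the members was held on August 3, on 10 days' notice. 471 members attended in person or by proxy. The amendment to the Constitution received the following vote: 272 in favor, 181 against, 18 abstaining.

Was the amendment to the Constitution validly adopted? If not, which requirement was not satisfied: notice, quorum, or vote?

Invalid — quorum requirement not satisfied.

Notice: 10 days given; 10 required. Satisfied.
Quorum: 25% of 1,888 = 472; 471 present. Not satisfied.
Vote: requires three-fifths of the votes cast (471 − 18 abstaining = 453); 3/5 of 453 = 271.80, rounded up to 272, so 272 needed; 272 in favor. Satisfied.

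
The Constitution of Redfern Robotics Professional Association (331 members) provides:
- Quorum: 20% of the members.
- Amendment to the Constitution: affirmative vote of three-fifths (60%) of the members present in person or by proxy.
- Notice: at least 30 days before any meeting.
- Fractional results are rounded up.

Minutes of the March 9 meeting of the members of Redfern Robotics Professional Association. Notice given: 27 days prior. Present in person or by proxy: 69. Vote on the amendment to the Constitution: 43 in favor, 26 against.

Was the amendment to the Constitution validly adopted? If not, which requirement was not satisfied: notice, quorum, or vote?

Notice: 27 days given; 30 required. Not satisfied.
Quorum: 20% of 331 = 66.20, rounded up to 67; 69 present. Satisfied.
Vote: requires three-fifths of those present (69); 3/5 of 69 = 41.40, rounded up to 42, so 42 needed; 43 in favor. Satisfied.

Invalid — notice requirement not satisfied.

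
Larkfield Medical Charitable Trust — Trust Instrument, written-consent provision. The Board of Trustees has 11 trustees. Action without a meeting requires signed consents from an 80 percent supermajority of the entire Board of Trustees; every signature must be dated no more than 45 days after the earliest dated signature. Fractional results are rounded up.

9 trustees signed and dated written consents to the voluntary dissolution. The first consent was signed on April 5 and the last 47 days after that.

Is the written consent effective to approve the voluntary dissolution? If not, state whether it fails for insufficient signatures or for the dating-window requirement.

Signatures required: an 80 percent supermajority of 11 — 4/5 of 11 = 8.80, rounded up to 9, so 9 needed; 9 signed. Sufficient.
Dating window: the latest signature is 47 days after the earliest; the limit is 45 days. Outside the window.

Not effective — dating-window requirement not satisfied.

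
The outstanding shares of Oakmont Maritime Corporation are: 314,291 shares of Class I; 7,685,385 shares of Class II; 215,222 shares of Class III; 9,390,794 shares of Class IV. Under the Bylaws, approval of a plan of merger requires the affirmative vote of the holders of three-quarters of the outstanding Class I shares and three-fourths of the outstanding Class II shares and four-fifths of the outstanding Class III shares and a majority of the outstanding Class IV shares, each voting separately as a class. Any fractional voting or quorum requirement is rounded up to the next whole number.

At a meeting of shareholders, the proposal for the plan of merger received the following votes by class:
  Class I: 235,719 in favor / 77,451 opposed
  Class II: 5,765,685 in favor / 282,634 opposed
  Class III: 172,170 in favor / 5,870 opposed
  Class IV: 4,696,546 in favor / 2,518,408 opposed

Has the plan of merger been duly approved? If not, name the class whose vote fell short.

Not approved — the Class III shares did not give the required vote.

Class I: 3/4 of 314291 = 235718.25, rounded up to 235719; 235,719 required, 235,719 in favor — approved.
Class II: 3/4 of 7685385 = 5764038.75, rounded up to 5764039; 5,764,039 required, 5,765,685 in favor — approved.
Class III: 4/5 of 215222 = 172177.60, rounded up to 172178; 172,178 required, 172,170 in favor — not approved.
Class IV: a majority of 9390794 is 4695398; 4,695,398 required, 4,696,546 in favor — approved.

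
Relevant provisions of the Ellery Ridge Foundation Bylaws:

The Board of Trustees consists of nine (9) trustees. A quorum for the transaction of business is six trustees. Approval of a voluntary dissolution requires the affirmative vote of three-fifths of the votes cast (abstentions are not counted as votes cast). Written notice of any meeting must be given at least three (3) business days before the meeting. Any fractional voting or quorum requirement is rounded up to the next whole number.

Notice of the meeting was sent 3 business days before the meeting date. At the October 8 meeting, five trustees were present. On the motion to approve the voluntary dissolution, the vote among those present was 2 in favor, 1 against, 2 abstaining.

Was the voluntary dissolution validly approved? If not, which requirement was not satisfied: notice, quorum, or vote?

Invalid — quorum requirement not satisfied.

Notice: 3 business days given; 3 required (3 ≥ 3). Satisfied.
Quorum: 5 present; quorum is 6. Not satisfied.
Vote: the voluntary dissolution requires three-fifths of the votes cast (5 present − 2 abstaining = 3). 3/5 of 3 = 1.80, rounded up to 2, so 2 affirmative votes are needed; 2 voted in favor. Satisfied. (Moot — without a quorum no business can be validly transacted.)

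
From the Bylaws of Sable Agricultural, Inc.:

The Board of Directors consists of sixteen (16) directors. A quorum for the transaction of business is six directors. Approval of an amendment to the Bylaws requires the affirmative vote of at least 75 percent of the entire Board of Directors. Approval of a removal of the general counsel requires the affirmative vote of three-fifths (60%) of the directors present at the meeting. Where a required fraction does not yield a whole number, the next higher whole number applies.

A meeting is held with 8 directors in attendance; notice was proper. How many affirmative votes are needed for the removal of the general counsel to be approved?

The removal of the general counsel requires three-fifths of the directors present (8).
3/5 of 8 = 4.80, rounded up to 5.

5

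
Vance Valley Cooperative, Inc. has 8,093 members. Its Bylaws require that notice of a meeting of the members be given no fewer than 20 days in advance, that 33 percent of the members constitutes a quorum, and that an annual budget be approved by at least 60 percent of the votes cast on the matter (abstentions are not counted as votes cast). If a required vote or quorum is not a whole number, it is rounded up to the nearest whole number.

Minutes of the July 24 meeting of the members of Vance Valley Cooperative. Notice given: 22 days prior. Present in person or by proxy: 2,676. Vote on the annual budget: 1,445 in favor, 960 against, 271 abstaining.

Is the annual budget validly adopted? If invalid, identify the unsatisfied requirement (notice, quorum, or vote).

Notice: 22 days given; 20 required. Satisfied.
Quorum: 33% of 8,093 = 2,670.69, rounded up to 2,671; 2,676 present. Satisfied.
Vote: requires three-fifths of the votes cast (2,676 − 271 abstaining = 2,405); 3/5 of 2405 = 1443, so 1,443 needed; 1,445 in favor. Satisfied.

Valid — all requirements satisfied.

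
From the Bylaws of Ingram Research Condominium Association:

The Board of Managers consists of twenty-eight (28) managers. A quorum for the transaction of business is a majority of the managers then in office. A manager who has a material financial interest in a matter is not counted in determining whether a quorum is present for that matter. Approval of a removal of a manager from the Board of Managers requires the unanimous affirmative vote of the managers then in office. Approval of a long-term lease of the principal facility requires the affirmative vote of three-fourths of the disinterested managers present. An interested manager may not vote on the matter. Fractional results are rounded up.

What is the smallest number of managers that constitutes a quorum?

A majority of 28 is 15.

15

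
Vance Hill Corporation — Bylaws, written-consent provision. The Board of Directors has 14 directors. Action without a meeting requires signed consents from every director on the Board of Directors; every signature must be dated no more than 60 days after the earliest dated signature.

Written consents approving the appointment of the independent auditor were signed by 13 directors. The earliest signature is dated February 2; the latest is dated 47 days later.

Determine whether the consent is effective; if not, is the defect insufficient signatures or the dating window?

Not effective — insufficient signatures.

Signatures required: all of 14 — unanimous means all 14, so 14 needed; 13 signed. Insufficient.
Dating window: the latest signature is 47 days after the earliest; the limit is 60 days. Within the window.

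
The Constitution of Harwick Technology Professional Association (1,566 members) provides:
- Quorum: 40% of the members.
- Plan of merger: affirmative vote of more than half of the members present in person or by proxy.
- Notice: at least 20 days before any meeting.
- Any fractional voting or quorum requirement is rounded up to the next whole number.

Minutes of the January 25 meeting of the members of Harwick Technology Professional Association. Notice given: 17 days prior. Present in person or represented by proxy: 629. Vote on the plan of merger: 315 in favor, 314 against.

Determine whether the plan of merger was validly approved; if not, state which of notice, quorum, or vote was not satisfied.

Invalid — notice requirement not satisfied.

Notice: 17 days given; 20 required. Not satisfied.
Quorum: 40% of 1,566 = 626.40, rounded up to 627; 629 present. Satisfied.
Vote: requires a majority of those present (629); a majority of 629 is 315, so 315 needed; 315 in favor. Satisfied.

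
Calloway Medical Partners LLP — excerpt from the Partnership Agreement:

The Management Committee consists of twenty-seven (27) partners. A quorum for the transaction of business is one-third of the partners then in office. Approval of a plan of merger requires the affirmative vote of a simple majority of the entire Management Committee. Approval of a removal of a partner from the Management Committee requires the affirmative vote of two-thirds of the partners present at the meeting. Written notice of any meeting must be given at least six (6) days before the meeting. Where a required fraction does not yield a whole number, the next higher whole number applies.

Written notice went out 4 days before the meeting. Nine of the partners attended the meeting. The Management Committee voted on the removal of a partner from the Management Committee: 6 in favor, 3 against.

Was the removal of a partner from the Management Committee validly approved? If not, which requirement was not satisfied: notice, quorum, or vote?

Invalid — notice requirement not satisfied.

Notice: 4 days given; 6 required (4 < 6). Not satisfied.
Quorum: 9 present; quorum is 9. Satisfied.
Vote: the removal of a partner from the Management Committee requires two-thirds of the partners present (9). 2/3 of 9 = 6, so 6 affirmative votes are needed; 6 voted in favor. Satisfied.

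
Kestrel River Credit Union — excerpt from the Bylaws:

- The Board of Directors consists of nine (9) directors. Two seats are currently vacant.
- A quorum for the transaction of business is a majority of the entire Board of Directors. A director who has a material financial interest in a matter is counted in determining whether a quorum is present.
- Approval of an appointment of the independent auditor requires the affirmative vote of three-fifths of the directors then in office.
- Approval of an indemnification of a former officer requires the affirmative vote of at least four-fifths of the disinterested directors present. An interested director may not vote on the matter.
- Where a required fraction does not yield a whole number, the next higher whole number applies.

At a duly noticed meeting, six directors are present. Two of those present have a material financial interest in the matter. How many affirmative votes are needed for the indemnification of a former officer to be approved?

4

The indemnification of a former officer requires four-fifths of the disinterested directors present (6 − 2 = 4).
4/5 of 4 = 3.20, rounded up to 4.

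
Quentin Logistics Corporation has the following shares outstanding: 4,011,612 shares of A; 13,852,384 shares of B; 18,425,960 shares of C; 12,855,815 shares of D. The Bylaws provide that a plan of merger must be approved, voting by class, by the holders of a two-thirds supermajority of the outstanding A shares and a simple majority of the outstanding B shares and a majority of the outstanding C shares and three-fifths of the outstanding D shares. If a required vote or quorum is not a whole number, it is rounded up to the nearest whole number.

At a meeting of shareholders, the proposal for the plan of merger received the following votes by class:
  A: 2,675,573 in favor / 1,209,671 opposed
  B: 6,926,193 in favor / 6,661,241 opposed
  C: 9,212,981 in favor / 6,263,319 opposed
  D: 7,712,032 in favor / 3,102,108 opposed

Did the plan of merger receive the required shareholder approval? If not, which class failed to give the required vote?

A: 2/3 of 4011612 = 2674408; 2,674,408 required, 2,675,573 in favor — approved.
B: a majority of 13852384 is 6926193; 6,926,193 required, 6,926,193 in favor — approved.
C: a majority of 18425960 is 9212981; 9,212,981 required, 9,212,981 in favor — approved.
D: 3/5 of 12855815 = 7713489; 7,713,489 required, 7,712,032 in favor — not approved.

Not approved — the D shares did not give the required vote.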